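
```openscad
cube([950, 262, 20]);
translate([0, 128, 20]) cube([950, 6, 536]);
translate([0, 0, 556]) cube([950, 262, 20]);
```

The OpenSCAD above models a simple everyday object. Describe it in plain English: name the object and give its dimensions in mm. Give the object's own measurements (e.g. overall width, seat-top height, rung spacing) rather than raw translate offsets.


An I-beam lying along x, 950 mm long. Overall section height 576 mm. Two flanges 262 mm wide (y) and 20 mm thick, one on the floor and one at the top; a web 6 mm thick runs between them, centred on the flange width.


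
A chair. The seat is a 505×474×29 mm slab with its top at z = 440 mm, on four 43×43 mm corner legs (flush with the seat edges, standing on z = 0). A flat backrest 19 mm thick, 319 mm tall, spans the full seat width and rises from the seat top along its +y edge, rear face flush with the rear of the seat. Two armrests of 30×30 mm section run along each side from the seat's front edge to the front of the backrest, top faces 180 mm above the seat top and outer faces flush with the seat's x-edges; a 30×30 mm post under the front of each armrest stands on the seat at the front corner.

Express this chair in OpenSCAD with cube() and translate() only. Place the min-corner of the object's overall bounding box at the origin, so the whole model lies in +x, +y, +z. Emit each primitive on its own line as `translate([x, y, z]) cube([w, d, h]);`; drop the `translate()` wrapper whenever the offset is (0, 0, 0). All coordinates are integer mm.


translate([0, 0, 411]) cube([505, 474, 29]);
cube([43, 43, 411]);
translate([462, 0, 0]) cube([43, 43, 411]);
translate([0, 431, 0]) cube([43, 43, 411]);
translate([462, 431, 0]) cube([43, 43, 411]);
translate([0, 455, 440]) cube([505, 19, 319]);
translate([0, 0, 590]) cube([30, 455, 30]);
translate([475, 0, 590]) cube([30, 455, 30]);
translate([0, 0, 440]) cube([30, 30, 150]);
translate([475, 0, 440]) cube([30, 30, 150]);


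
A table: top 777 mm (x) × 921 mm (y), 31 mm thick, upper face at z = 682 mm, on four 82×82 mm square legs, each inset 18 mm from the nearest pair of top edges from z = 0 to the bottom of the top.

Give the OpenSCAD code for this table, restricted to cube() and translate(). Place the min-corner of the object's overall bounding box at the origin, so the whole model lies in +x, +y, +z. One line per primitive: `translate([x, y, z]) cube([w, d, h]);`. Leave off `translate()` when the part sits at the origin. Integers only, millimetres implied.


translate([0, 0, 651]) cube([777, 921, 31]);
translate([18, 18, 0]) cube([82, 82, 651]);
translate([677, 18, 0]) cube([82, 82, 651]);
translate([18, 821, 0]) cube([82, 82, 651]);
translate([677, 821, 0]) cube([82, 82, 651]);


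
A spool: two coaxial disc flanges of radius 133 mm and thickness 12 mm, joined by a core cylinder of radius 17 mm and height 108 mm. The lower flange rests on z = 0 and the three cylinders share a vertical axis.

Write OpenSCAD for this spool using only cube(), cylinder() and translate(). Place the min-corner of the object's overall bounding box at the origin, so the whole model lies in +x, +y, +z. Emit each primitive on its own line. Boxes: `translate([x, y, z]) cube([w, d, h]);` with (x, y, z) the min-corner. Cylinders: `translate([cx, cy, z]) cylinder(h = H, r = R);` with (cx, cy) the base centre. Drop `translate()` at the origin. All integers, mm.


translate([133, 133, 0]) cylinder(h = 12, r = 133);
translate([133, 133, 12]) cylinder(h = 108, r = 17);
translate([133, 133, 120]) cylinder(h = 12, r = 133);


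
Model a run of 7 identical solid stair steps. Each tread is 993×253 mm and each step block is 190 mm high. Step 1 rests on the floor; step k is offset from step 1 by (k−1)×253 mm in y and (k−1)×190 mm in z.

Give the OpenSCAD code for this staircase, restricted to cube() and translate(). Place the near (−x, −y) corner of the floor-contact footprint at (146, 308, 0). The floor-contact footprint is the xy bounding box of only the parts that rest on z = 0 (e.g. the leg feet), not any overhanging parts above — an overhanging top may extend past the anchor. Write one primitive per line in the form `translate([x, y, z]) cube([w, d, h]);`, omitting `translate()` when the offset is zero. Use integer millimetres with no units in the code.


translate([146, 308, 0]) cube([993, 253, 190]);
translate([146, 561, 190]) cube([993, 253, 190]);
translate([146, 814, 380]) cube([993, 253, 190]);
translate([146, 1067, 570]) cube([993, 253, 190]);
translate([146, 1320, 760]) cube([993, 253, 190]);
translate([146, 1573, 950]) cube([993, 253, 190]);
translate([146, 1826, 1140]) cube([993, 253, 190]);


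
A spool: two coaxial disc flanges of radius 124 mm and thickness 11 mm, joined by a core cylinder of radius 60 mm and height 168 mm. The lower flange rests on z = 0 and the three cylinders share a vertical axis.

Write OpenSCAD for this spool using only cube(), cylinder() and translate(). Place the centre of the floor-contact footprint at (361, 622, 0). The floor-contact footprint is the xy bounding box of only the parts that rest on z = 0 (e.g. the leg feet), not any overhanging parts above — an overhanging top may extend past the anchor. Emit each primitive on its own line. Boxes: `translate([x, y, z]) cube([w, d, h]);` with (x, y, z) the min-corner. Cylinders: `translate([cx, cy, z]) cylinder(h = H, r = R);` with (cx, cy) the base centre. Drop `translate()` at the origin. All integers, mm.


translate([361, 622, 0]) cylinder(h = 11, r = 124);
translate([361, 622, 11]) cylinder(h = 168, r = 60);
translate([361, 622, 179]) cylinder(h = 11, r = 124);


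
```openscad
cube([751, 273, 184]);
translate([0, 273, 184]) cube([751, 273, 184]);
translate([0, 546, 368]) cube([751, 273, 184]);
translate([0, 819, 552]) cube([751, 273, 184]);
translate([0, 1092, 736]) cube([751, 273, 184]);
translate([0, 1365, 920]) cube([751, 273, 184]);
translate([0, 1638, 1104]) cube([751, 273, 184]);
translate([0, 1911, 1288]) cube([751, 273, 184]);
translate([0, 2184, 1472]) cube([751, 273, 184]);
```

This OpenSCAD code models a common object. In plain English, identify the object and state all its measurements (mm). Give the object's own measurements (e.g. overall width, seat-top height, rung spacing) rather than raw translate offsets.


A straight staircase of 9 solid steps. Each step is 751 mm wide (x), 273 mm deep (y, the going) and 184 mm tall (the rise). The first step rests on the floor; each subsequent step sits one going further in +y and one rise higher in +z, directly behind and above the previous step with no overlap.


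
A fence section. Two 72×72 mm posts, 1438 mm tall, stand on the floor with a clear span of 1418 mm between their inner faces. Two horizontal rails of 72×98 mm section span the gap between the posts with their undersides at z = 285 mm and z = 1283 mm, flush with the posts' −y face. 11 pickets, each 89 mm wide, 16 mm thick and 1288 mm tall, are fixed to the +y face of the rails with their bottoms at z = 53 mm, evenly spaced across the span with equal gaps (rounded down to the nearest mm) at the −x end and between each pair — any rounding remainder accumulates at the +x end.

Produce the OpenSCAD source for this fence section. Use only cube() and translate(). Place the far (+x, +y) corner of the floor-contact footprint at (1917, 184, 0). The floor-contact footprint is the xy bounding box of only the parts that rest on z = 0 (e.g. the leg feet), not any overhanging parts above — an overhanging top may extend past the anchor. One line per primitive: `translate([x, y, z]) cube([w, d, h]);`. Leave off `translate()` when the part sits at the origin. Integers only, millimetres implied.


translate([355, 112, 0]) cube([72, 72, 1438]);
translate([1845, 112, 0]) cube([72, 72, 1438]);
translate([427, 112, 285]) cube([1418, 72, 98]);
translate([427, 112, 1283]) cube([1418, 72, 98]);
translate([463, 184, 53]) cube([89, 16, 1288]);
translate([588, 184, 53]) cube([89, 16, 1288]);
translate([713, 184, 53]) cube([89, 16, 1288]);
translate([838, 184, 53]) cube([89, 16, 1288]);
translate([963, 184, 53]) cube([89, 16, 1288]);
translate([1088, 184, 53]) cube([89, 16, 1288]);
translate([1213, 184, 53]) cube([89, 16, 1288]);
translate([1338, 184, 53]) cube([89, 16, 1288]);
translate([1463, 184, 53]) cube([89, 16, 1288]);
translate([1588, 184, 53]) cube([89, 16, 1288]);
translate([1713, 184, 53]) cube([89, 16, 1288]);


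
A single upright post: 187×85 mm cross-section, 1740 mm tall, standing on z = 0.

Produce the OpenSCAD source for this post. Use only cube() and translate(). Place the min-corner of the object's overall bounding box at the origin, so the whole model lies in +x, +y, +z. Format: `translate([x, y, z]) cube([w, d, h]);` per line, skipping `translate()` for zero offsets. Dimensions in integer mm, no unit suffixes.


cube([187, 85, 1740]);


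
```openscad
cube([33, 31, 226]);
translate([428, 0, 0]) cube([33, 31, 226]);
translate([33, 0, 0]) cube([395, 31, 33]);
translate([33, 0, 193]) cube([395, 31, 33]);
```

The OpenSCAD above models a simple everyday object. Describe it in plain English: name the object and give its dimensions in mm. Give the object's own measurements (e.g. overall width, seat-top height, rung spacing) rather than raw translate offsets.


A rectangular picture frame lying in the x–z plane (depth along y). The opening is 395 mm wide (x) by 160 mm tall (z), surrounded by a border 33 mm wide on all four sides. The frame is 31 mm deep and is made of two full-height vertical stiles with two horizontal rails fitted between them.


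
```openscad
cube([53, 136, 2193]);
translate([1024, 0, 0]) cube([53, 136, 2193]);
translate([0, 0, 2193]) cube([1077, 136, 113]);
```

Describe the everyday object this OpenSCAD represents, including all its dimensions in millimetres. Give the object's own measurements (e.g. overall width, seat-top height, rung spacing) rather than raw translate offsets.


A door frame. The clear opening is 971 mm wide and 2193 mm high. Two 53 mm wide jambs, 136 mm deep, stand either side of the opening from the floor to the top of the opening. A 113 mm thick head sits across the top of both jambs, spanning the full outside width of the frame.


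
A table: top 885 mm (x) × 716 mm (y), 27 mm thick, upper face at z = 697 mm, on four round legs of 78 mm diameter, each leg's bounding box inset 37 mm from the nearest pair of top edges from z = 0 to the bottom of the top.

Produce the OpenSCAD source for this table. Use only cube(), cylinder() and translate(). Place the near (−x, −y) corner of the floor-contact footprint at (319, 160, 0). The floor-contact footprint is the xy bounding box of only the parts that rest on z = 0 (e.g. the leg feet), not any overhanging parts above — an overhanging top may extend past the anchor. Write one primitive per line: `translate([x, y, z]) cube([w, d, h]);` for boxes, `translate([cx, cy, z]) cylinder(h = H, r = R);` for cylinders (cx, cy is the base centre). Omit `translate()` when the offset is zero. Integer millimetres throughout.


// leg_h = 697 - 27 = 670
translate([282, 123, 670]) cube([885, 716, 27]);
translate([358, 199, 0]) cylinder(h = 670, r = 39);
translate([1091, 199, 0]) cylinder(h = 670, r = 39);
translate([358, 763, 0]) cylinder(h = 670, r = 39);
translate([1091, 763, 0]) cylinder(h = 670, r = 39);


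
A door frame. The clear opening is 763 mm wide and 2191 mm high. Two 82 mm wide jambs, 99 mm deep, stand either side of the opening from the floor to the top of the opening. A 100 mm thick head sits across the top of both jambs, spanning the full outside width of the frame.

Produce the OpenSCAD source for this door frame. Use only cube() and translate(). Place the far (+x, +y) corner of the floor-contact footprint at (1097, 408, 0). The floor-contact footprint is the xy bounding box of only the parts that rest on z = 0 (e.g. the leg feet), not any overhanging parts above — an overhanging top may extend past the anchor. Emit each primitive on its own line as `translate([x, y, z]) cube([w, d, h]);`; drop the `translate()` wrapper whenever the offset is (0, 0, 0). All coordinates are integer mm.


translate([170, 309, 0]) cube([82, 99, 2191]);
translate([1015, 309, 0]) cube([82, 99, 2191]);
translate([170, 309, 2191]) cube([927, 99, 100]);


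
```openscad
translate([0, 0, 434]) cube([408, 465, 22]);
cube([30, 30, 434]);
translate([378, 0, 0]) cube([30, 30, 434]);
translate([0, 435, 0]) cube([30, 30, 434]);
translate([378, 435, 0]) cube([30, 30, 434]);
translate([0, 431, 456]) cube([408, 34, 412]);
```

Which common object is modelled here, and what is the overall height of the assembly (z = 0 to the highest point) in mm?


A chair. The overall height is 868 mm.

A slab on four corner posts with a tall panel at the back — a chair. The seat slab sits at z = 434 with thickness 22, and the 412 mm backrest starts at the seat top, so the overall height is 434 + 22 + 412 = 868 mm.


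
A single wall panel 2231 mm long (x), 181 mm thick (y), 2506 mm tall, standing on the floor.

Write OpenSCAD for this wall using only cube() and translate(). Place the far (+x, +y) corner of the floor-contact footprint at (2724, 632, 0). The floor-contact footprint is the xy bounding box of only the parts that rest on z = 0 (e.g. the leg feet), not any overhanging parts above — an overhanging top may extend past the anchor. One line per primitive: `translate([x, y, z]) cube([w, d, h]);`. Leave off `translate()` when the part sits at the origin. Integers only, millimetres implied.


translate([493, 451, 0]) cube([2231, 181, 2506]);


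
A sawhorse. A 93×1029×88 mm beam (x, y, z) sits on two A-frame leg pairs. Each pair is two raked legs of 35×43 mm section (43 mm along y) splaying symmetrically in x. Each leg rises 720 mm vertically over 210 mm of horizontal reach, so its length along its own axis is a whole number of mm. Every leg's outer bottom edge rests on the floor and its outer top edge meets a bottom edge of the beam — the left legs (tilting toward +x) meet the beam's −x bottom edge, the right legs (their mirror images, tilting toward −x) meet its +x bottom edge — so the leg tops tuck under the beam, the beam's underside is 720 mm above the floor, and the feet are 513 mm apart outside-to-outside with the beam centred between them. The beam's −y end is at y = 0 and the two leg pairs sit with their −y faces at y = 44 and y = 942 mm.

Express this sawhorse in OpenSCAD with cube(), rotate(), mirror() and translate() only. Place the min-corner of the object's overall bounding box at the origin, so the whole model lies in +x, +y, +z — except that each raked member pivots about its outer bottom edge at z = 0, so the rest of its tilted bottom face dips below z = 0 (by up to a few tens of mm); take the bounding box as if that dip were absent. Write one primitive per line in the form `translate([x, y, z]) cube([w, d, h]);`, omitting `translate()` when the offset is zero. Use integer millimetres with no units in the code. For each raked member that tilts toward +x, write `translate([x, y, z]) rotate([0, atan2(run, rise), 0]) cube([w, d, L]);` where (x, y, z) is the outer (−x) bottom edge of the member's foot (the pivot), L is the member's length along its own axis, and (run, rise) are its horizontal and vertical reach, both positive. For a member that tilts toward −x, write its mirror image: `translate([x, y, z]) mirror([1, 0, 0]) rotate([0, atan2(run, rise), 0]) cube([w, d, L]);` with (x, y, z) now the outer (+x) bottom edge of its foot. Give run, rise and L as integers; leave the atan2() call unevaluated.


translate([210, 0, 720]) cube([93, 1029, 88]);
translate([0, 44, 0]) rotate([0, atan2(210, 720), 0]) cube([35, 43, 750]);
translate([513, 44, 0]) mirror([1, 0, 0]) rotate([0, atan2(210, 720), 0]) cube([35, 43, 750]);
translate([0, 942, 0]) rotate([0, atan2(210, 720), 0]) cube([35, 43, 750]);
translate([513, 942, 0]) mirror([1, 0, 0]) rotate([0, atan2(210, 720), 0]) cube([35, 43, 750]);


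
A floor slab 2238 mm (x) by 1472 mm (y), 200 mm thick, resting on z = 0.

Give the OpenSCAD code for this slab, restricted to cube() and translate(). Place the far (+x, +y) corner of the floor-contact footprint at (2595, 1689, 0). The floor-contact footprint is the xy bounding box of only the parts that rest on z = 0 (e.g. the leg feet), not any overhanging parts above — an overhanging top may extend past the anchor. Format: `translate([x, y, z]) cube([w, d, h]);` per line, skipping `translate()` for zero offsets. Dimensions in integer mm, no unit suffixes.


translate([357, 217, 0]) cube([2238, 1472, 200]);


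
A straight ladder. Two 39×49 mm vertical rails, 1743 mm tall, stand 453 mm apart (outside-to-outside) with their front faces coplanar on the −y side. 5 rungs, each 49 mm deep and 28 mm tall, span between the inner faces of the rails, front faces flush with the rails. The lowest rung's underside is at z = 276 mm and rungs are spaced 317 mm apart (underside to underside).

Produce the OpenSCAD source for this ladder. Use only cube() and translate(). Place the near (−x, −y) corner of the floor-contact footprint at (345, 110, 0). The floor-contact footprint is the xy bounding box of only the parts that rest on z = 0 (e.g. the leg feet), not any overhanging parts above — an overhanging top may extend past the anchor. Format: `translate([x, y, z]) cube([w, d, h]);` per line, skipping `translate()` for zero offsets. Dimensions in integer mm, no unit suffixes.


translate([345, 110, 0]) cube([39, 49, 1743]);
translate([759, 110, 0]) cube([39, 49, 1743]);
translate([384, 110, 276]) cube([375, 49, 28]);
translate([384, 110, 593]) cube([375, 49, 28]);
translate([384, 110, 910]) cube([375, 49, 28]);
translate([384, 110, 1227]) cube([375, 49, 28]);
translate([384, 110, 1544]) cube([375, 49, 28]);


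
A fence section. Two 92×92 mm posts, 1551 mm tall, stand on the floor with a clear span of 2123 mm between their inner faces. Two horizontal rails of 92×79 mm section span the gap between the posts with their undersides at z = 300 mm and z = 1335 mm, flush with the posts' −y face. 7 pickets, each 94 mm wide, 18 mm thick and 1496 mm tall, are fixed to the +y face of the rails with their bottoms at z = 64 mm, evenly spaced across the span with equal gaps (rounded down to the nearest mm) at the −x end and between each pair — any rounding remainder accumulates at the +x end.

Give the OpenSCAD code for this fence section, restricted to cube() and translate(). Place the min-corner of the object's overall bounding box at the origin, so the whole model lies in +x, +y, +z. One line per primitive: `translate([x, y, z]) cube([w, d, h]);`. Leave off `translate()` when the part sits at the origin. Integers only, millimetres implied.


cube([92, 92, 1551]);
translate([2215, 0, 0]) cube([92, 92, 1551]);
translate([92, 0, 300]) cube([2123, 92, 79]);
translate([92, 0, 1335]) cube([2123, 92, 79]);
translate([275, 92, 64]) cube([94, 18, 1496]);
translate([552, 92, 64]) cube([94, 18, 1496]);
translate([829, 92, 64]) cube([94, 18, 1496]);
translate([1106, 92, 64]) cube([94, 18, 1496]);
translate([1383, 92, 64]) cube([94, 18, 1496]);
translate([1660, 92, 64]) cube([94, 18, 1496]);
translate([1937, 92, 64]) cube([94, 18, 1496]);


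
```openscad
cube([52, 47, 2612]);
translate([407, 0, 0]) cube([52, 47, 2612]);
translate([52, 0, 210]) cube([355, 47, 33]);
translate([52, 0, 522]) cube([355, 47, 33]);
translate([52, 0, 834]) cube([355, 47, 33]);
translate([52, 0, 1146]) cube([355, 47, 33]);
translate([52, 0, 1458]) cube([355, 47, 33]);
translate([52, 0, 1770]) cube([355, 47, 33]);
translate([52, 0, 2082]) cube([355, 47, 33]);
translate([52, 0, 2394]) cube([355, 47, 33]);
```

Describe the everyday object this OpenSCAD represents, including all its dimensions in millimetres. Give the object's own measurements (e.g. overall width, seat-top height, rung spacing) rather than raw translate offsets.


A straight ladder. Two 52×47 mm vertical rails, 2612 mm tall, stand 459 mm apart (outside-to-outside) with their front faces coplanar on the −y side. 8 rungs, each 47 mm deep and 33 mm tall, span between the inner faces of the rails, front faces flush with the rails. The lowest rung's underside is at z = 210 mm and rungs are spaced 312 mm apart (underside to underside).


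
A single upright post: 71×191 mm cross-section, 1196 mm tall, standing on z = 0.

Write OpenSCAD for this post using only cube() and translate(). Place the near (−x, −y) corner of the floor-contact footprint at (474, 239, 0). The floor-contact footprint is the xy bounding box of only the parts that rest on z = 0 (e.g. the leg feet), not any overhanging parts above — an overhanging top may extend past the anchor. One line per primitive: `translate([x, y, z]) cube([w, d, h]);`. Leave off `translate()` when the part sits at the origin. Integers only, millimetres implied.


translate([474, 239, 0]) cube([71, 191, 1196]);


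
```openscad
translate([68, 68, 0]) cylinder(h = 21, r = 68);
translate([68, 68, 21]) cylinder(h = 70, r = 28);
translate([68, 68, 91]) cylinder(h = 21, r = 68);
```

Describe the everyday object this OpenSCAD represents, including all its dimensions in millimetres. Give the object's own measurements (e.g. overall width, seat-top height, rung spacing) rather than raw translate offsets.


A spool: two coaxial disc flanges of radius 68 mm and thickness 21 mm, joined by a core cylinder of radius 28 mm and height 70 mm. The lower flange rests on z = 0 and the three cylinders share a vertical axis.


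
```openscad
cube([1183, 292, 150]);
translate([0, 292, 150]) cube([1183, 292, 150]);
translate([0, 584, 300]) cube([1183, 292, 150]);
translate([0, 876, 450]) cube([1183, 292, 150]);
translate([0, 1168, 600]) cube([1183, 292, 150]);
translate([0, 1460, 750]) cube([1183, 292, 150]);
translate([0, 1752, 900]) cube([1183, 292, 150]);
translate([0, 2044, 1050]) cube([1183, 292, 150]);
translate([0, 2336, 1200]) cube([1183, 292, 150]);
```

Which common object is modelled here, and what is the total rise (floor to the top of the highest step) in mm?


A staircase. The total rise is 1350 mm.

9 identical blocks, each offset up and back from the previous — a staircase. Each step is 150 mm tall and there are 9 of them, so the total rise is 9 × 150 = 1350 mm.


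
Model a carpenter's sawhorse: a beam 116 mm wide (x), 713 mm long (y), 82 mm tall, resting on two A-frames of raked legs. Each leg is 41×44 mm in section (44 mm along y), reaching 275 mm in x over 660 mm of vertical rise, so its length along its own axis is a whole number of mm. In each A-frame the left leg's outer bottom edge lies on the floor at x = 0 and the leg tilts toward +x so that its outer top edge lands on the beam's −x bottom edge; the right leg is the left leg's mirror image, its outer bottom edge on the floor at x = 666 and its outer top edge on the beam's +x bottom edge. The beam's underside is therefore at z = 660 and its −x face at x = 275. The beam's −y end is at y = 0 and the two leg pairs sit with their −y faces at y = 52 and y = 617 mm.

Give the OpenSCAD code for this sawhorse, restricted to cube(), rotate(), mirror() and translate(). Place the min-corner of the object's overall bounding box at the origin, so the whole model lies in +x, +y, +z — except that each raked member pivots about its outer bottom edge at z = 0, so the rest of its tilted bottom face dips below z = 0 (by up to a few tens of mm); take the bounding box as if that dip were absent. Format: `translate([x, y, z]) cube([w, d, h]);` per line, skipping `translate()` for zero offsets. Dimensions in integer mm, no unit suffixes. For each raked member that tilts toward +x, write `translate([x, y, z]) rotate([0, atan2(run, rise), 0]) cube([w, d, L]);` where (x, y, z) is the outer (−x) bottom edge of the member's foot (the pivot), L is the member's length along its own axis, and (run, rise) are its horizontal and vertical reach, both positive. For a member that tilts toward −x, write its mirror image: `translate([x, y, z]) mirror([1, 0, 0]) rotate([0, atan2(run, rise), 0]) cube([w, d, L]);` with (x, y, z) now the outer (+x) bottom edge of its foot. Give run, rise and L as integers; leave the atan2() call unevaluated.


translate([275, 0, 660]) cube([116, 713, 82]);
translate([0, 52, 0]) rotate([0, atan2(275, 660), 0]) cube([41, 44, 715]);
translate([666, 52, 0]) mirror([1, 0, 0]) rotate([0, atan2(275, 660), 0]) cube([41, 44, 715]);
translate([0, 617, 0]) rotate([0, atan2(275, 660), 0]) cube([41, 44, 715]);
translate([666, 617, 0]) mirror([1, 0, 0]) rotate([0, atan2(275, 660), 0]) cube([41, 44, 715]);


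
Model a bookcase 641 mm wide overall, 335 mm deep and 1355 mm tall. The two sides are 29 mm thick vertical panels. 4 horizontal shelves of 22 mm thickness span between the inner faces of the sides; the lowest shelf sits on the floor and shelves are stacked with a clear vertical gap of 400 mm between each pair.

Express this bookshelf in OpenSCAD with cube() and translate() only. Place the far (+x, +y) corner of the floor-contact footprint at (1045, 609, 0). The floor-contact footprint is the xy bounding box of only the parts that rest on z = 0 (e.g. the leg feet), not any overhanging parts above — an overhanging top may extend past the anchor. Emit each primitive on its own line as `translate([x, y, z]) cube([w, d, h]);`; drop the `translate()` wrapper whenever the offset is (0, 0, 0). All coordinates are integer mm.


translate([404, 274, 0]) cube([29, 335, 1355]);
translate([1016, 274, 0]) cube([29, 335, 1355]);
translate([433, 274, 0]) cube([583, 335, 22]);
translate([433, 274, 422]) cube([583, 335, 22]);
translate([433, 274, 844]) cube([583, 335, 22]);
translate([433, 274, 1266]) cube([583, 335, 22]);


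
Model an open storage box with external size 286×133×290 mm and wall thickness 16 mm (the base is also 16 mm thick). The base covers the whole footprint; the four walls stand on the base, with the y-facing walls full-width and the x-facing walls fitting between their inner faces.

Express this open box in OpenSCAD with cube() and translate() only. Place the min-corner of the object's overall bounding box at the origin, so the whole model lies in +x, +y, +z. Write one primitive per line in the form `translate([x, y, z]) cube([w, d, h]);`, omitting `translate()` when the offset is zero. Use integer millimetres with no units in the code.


cube([286, 133, 16]);
translate([0, 0, 16]) cube([286, 16, 274]);
translate([0, 117, 16]) cube([286, 16, 274]);
translate([0, 16, 16]) cube([16, 101, 274]);
translate([270, 16, 16]) cube([16, 101, 274]);


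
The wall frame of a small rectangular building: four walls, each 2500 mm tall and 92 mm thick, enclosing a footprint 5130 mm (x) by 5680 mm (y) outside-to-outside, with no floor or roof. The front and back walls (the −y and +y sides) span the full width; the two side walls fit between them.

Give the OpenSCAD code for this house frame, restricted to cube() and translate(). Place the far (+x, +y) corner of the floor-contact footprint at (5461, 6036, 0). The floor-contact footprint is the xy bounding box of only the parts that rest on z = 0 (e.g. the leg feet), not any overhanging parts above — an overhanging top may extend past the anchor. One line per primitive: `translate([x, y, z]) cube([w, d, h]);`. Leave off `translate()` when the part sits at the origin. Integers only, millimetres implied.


translate([331, 356, 0]) cube([5130, 92, 2500]);
translate([331, 5944, 0]) cube([5130, 92, 2500]);
translate([331, 448, 0]) cube([92, 5496, 2500]);
translate([5369, 448, 0]) cube([92, 5496, 2500]);


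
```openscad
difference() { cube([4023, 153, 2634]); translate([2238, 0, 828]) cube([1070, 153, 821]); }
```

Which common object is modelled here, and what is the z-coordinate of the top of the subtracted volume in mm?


A wall with a window opening. The window head height is 1649 mm.

A wall with a rectangular opening subtracted — a window. Sill at z = 828, opening 821 mm tall, so the head is at 828 + 821 = 1649 mm.


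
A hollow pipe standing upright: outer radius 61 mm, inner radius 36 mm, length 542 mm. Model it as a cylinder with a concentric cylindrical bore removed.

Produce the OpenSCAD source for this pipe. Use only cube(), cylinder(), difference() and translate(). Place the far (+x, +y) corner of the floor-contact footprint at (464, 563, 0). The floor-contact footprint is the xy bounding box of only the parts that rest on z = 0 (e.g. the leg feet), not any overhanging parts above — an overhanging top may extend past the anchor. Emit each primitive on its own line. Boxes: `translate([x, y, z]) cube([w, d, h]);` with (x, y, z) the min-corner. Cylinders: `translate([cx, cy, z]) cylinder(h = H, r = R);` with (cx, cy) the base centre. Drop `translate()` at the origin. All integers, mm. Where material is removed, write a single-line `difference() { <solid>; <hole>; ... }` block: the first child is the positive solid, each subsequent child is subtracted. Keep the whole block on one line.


difference() { translate([403, 502, 0]) cylinder(h = 542, r = 61); translate([403, 502, 0]) cylinder(h = 542, r = 36); }


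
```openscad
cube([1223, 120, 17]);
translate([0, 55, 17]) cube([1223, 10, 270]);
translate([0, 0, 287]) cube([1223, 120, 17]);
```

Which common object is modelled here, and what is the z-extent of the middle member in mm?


An I-beam. The web height is 270 mm.

Two wide flanges with a thin centred web — an I-beam. Overall 304 mm minus two 17 mm flanges gives a web of 304 − 2·17 = 270 mm.


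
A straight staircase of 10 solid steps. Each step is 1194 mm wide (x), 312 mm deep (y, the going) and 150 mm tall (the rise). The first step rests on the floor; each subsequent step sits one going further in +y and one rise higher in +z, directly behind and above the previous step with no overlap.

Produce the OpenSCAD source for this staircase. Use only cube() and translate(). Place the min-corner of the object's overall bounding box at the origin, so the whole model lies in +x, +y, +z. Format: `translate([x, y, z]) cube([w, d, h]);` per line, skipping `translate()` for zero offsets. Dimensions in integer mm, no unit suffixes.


cube([1194, 312, 150]);
translate([0, 312, 150]) cube([1194, 312, 150]);
translate([0, 624, 300]) cube([1194, 312, 150]);
translate([0, 936, 450]) cube([1194, 312, 150]);
translate([0, 1248, 600]) cube([1194, 312, 150]);
translate([0, 1560, 750]) cube([1194, 312, 150]);
translate([0, 1872, 900]) cube([1194, 312, 150]);
translate([0, 2184, 1050]) cube([1194, 312, 150]);
translate([0, 2496, 1200]) cube([1194, 312, 150]);
translate([0, 2808, 1350]) cube([1194, 312, 150]);


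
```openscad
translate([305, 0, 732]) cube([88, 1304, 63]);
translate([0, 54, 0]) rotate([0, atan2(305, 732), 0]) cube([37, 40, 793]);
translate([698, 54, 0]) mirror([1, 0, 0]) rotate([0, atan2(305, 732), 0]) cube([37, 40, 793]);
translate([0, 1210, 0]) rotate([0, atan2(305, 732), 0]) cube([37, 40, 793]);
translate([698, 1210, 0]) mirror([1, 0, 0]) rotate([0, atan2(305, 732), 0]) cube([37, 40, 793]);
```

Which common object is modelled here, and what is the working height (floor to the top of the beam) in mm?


A sawhorse. The overall height is 795 mm.

A beam across two mirrored pairs of raked legs — a sawhorse. The beam's underside is at z = 732 (matching the legs' vertical rise in atan2(305, 732)) and the beam is 63 mm tall, so its top is at 732 + 63 = 795 mm. The raked legs top out at the beam's underside, so that is the highest point.


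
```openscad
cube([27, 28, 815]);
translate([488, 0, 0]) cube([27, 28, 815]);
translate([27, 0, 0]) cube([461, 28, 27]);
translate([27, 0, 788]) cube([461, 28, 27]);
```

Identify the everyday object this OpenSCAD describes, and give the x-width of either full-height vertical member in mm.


A picture frame. The border width is 27 mm.

Four thin pieces enclosing a rectangular opening — a picture frame. The two full-height stiles are 815 mm tall; the top rail sits at z = 788 and is 27 mm tall, so the border above the opening is 815 − 788 = 27 mm, matching the stile x-width.


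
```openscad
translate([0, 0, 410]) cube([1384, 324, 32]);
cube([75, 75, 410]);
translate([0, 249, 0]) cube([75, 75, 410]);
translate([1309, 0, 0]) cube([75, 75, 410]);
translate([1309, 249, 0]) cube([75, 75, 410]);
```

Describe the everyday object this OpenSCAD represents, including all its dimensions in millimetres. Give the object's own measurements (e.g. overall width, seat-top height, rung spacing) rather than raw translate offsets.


A long wooden bench with a 1384 mm (x) × 324 mm (y) seat, 32 mm thick, its top surface 442 mm above the floor. Four 75 mm square legs at the seat corners, flush with the edges, run from z = 0 to the seat underside.


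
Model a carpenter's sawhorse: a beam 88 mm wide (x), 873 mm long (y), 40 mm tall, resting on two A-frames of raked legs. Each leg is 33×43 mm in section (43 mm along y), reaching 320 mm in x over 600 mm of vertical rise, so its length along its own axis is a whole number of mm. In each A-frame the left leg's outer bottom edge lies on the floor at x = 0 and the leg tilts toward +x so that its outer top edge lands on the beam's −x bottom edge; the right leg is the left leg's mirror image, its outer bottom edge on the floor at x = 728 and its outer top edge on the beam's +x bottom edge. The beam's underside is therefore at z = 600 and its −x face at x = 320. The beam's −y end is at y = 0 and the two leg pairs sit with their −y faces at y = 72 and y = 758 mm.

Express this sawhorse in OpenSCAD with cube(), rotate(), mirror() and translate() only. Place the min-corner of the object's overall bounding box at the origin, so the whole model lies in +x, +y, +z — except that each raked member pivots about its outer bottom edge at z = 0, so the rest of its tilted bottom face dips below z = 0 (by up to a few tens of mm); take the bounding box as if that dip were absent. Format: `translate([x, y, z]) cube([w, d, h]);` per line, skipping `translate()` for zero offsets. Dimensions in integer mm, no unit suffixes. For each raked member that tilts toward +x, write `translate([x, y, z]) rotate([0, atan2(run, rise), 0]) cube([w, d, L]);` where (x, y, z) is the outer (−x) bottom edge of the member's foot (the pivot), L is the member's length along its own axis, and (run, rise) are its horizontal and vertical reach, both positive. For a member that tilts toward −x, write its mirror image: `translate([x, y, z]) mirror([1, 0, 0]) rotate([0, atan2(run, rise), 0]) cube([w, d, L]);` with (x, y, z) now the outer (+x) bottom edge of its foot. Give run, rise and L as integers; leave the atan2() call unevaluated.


// leg length = √(320² + 600²) = 680
// right-leg outer foot x = 2·320 + 88 = 728
// beam min-corner = (320, 0, 600)
translate([320, 0, 600]) cube([88, 873, 40]);
translate([0, 72, 0]) rotate([0, atan2(320, 600), 0]) cube([33, 43, 680]);
translate([728, 72, 0]) mirror([1, 0, 0]) rotate([0, atan2(320, 600), 0]) cube([33, 43, 680]);
translate([0, 758, 0]) rotate([0, atan2(320, 600), 0]) cube([33, 43, 680]);
translate([728, 758, 0]) mirror([1, 0, 0]) rotate([0, atan2(320, 600), 0]) cube([33, 43, 680]);


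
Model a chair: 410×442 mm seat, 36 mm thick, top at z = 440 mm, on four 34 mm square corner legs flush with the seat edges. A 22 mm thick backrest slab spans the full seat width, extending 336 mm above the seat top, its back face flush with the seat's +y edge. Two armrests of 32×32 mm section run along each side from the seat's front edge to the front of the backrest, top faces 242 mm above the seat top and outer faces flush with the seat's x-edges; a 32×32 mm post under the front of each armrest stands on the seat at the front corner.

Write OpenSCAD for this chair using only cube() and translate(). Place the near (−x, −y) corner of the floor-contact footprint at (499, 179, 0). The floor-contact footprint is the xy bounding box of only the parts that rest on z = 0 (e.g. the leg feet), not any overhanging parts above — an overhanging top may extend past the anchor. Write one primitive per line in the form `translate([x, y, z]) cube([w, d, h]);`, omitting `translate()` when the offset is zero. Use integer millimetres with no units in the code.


// leg_h = 440 - 36 = 404
// arm post h = 242 - 32 = 210
translate([499, 179, 404]) cube([410, 442, 36]);
translate([499, 179, 0]) cube([34, 34, 404]);
translate([875, 179, 0]) cube([34, 34, 404]);
translate([499, 587, 0]) cube([34, 34, 404]);
translate([875, 587, 0]) cube([34, 34, 404]);
translate([499, 599, 440]) cube([410, 22, 336]);
translate([499, 179, 650]) cube([32, 420, 32]);
translate([877, 179, 650]) cube([32, 420, 32]);
translate([499, 179, 440]) cube([32, 32, 210]);
translate([877, 179, 440]) cube([32, 32, 210]);


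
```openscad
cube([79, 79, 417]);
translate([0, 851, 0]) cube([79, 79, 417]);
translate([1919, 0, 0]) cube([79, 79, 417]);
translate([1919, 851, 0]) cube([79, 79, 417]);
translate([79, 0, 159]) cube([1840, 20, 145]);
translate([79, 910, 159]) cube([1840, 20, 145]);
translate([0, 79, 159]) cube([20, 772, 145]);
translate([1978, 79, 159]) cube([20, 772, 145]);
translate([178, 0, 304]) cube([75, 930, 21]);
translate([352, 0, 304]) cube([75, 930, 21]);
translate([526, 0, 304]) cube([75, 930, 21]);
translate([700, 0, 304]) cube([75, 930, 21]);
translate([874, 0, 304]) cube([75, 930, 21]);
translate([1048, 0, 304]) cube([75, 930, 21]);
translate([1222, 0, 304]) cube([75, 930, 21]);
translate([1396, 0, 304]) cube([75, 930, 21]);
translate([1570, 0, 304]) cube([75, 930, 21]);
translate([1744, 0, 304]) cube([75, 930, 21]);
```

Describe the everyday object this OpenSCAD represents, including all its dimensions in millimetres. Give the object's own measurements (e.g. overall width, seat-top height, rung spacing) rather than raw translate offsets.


A bed frame 1998 mm long (x) by 930 mm wide (y). Four 79×79 mm corner posts, 417 mm tall, at the corners of the footprint. Four rails of 20 mm thickness and 145 mm height run between adjacent posts with their undersides at z = 159 mm, their outer faces flush with the outside of the frame (the two x-running rails run between the posts' inner faces; the two y-running rails run between the posts' inner faces). 10 slats, each 75 mm wide (x) and 21 mm thick, lie across the top of the two x-running rails, running the full 930 mm width of the frame in y; along x they sit between the end posts with a 99 mm gap after the −x posts and between neighbouring slats, leaving 100 mm before the +x posts.


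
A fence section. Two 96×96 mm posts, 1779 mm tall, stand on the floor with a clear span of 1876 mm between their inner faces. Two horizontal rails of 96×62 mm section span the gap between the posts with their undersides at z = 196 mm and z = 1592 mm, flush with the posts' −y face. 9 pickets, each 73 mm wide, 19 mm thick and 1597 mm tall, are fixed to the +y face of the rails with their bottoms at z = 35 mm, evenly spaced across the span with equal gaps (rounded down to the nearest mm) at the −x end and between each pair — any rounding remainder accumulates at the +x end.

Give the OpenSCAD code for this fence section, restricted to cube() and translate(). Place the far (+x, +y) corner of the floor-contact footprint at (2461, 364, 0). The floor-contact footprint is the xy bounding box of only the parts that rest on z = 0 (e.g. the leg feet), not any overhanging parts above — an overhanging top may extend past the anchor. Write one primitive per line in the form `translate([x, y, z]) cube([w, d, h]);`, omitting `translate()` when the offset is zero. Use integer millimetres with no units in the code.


translate([393, 268, 0]) cube([96, 96, 1779]);
translate([2365, 268, 0]) cube([96, 96, 1779]);
translate([489, 268, 196]) cube([1876, 96, 62]);
translate([489, 268, 1592]) cube([1876, 96, 62]);
translate([610, 364, 35]) cube([73, 19, 1597]);
translate([804, 364, 35]) cube([73, 19, 1597]);
translate([998, 364, 35]) cube([73, 19, 1597]);
translate([1192, 364, 35]) cube([73, 19, 1597]);
translate([1386, 364, 35]) cube([73, 19, 1597]);
translate([1580, 364, 35]) cube([73, 19, 1597]);
translate([1774, 364, 35]) cube([73, 19, 1597]);
translate([1968, 364, 35]) cube([73, 19, 1597]);
translate([2162, 364, 35]) cube([73, 19, 1597]);
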